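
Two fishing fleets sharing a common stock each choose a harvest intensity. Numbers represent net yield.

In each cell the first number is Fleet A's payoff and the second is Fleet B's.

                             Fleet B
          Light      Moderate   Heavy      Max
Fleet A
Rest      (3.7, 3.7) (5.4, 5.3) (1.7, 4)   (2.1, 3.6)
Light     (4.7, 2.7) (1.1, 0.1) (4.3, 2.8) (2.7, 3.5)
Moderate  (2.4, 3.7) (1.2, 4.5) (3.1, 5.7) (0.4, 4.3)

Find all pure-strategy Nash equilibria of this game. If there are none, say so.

Fleet A against Light: payoffs 3.7, 4.7, 2.4 → best response Light.
Fleet A against Moderate: payoffs 5.4, 1.1, 1.2 → best response Rest.
Fleet A against Heavy: payoffs 1.7, 4.3, 3.1 → best response Light.
Fleet A against Max: payoffs 2.1, 2.7, 0.4 → best response Light.
Fleet B against Rest: payoffs 3.7, 5.3, 4, 3.6 → best response Moderate.
Fleet B against Light: payoffs 2.7, 0.1, 2.8, 3.5 → best response Max.
Fleet B against Moderate: payoffs 3.7, 4.5, 5.7, 4.3 → best response Heavy.
Mutual best responses: (Rest, Moderate); (Light, Max).

Pure-strategy Nash equilibria: (Rest, Moderate); (Light, Max)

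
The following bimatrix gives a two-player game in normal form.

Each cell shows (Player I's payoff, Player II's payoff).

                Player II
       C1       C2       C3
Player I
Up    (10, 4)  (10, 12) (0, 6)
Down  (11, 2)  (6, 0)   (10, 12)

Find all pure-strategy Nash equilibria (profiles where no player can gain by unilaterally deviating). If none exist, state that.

(Up, C1): Player I can switch to Down (10 → 11). Not NE.
(Up, C2): Player I gets 10, best alternative 6; Player II gets 12, best alternative 6. No profitable deviation — NE.
(Up, C3): Player I can switch to Down (0 → 10). Not NE.
(Down, C1): Player II can switch to C3 (2 → 12). Not NE.
(Down, C2): Player I can switch to Up (6 → 10). Not NE.
(Down, C3): Player I gets 10, best alternative 0; Player II gets 12, best alternative 2. No profitable deviation — NE.

Pure-strategy Nash equilibria: (Up, C2), (Down, C3)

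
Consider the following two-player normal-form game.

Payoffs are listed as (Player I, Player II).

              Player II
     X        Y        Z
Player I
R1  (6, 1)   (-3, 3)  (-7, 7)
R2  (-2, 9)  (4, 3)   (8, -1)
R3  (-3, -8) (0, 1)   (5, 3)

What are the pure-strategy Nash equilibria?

There is no pure-strategy Nash equilibrium.

(R1, X): Player II can switch to Y (1 → 3). Not NE.
(R1, Y): Player I can switch to R2 (-3 → 4). Not NE.
(R1, Z): Player I can switch to R2 (-7 → 8). Not NE.
(R2, X): Player I can switch to R1 (-2 → 6). Not NE.
(R2, Y): Player II can switch to X (3 → 9). Not NE.
(R2, Z): Player II can switch to X (-1 → 9). Not NE.
(The remaining 3 profiles each have a profitable deviation by the same check.)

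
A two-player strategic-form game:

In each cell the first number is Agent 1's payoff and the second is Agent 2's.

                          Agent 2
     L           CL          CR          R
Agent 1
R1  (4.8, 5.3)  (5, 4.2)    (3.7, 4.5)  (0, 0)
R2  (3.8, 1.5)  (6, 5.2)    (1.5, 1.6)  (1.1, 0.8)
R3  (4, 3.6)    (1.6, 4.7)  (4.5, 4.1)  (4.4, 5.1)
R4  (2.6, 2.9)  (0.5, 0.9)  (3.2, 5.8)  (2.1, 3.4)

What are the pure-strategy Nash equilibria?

The pure Nash equilibria are (R1, L), (R2, CL), (R3, R).

Check each profile: it is a Nash equilibrium iff no player can strictly gain by switching unilaterally.
(R1, L): Agent 1 gets 4.8, best alternative 4; Agent 2 gets 5.3, best alternative 4.5. No profitable deviation — NE.
(R1, CL): Agent 1 can switch to R2 (5 → 6). Not NE.
(R1, CR): Agent 1 can switch to R3 (3.7 → 4.5). Not NE.
(R1, R): Agent 1 can switch to R2 (0 → 1.1). Not NE.
(R2, L): Agent 1 can switch to R1 (3.8 → 4.8). Not NE.
(R2, CL): Agent 1 gets 6, best alternative 5; Agent 2 gets 5.2, best alternative 1.6. No profitable deviation — NE.
(R2, CR): Agent 1 can switch to R1 (1.5 → 3.7). Not NE.
(R2, R): Agent 1 can switch to R3 (1.1 → 4.4). Not NE.
(R3, L): Agent 1 can switch to R1 (4 → 4.8). Not NE.
(R3, CL): Agent 1 can switch to R1 (1.6 → 5). Not NE.
(R3, CR): Agent 2 can switch to CL (4.1 → 4.7). Not NE.
(R3, R): Agent 1 gets 4.4, best alternative 2.1; Agent 2 gets 5.1, best alternative 4.7. No profitable deviation — NE.
(R4, L): Agent 1 can switch to R1 (2.6 → 4.8). Not NE.
(The remaining 3 profiles each have a profitable deviation by the same check.)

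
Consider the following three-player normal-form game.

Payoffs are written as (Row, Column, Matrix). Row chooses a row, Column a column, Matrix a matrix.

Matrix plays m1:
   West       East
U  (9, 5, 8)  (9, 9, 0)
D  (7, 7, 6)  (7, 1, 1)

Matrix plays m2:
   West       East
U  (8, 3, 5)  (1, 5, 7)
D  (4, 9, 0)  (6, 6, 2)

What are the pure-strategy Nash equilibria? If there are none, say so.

This game has no pure Nash equilibrium.

(U, West, m1): Column can switch to East (5 → 9). Not NE.
(U, West, m2): Column can switch to East (3 → 5). Not NE.
(U, East, m1): Matrix can switch to m2 (0 → 7). Not NE.
(U, East, m2): Row can switch to D (1 → 6). Not NE.
(D, West, m1): Row can switch to U (7 → 9). Not NE.
(D, West, m2): Row can switch to U (4 → 8). Not NE.
(The remaining 2 profiles each have a profitable deviation by the same check.)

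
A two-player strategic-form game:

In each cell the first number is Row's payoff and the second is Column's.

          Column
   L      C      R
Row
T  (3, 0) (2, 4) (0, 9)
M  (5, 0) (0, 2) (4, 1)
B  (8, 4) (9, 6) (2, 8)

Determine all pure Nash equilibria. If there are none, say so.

No pure-strategy Nash equilibrium.

For each player, find the best response to each opponent profile; mutual best responses are the pure NE.
Row against L: payoffs 3, 5, 8 → best response B.
Row against C: payoffs 2, 0, 9 → best response B.
Row against R: payoffs 0, 4, 2 → best response M.
Column against T: payoffs 0, 4, 9 → best response R.
Column against M: payoffs 0, 2, 1 → best response C.
Column against B: payoffs 4, 6, 8 → best response R.
No profile is a mutual best response for all players.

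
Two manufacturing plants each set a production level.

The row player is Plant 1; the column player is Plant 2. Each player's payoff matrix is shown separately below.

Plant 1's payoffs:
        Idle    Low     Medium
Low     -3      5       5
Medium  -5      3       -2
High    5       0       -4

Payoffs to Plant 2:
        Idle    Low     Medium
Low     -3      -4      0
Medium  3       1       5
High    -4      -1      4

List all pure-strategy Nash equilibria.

(Low, Medium)

Plant 1 against Idle: payoffs -3, -5, 5 → best response High.
Plant 1 against Low: payoffs 5, 3, 0 → best response Low.
Plant 1 against Medium: payoffs 5, -2, -4 → best response Low.
Plant 2 against Low: payoffs -3, -4, 0 → best response Medium.
Plant 2 against Medium: payoffs 3, 1, 5 → best response Medium.
Plant 2 against High: payoffs -4, -1, 4 → best response Medium.
Mutual best responses: (Low, Medium).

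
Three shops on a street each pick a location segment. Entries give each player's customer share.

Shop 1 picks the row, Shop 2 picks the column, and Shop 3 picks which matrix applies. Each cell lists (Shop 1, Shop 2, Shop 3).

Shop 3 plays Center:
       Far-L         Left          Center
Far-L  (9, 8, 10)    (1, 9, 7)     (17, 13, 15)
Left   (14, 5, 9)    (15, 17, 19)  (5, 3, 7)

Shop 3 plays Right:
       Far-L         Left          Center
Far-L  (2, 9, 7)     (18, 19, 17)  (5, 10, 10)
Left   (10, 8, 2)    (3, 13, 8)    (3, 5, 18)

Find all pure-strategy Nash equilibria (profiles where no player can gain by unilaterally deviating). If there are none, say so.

(Far-L, Left, Right); (Far-L, Center, Center); (Left, Left, Center)

Shop 1 against (Far-L, Center): payoffs 9, 14 → best response Left.
Shop 1 against (Far-L, Right): payoffs 2, 10 → best response Left.
Shop 1 against (Left, Center): payoffs 1, 15 → best response Left.
Shop 1 against (Left, Right): payoffs 18, 3 → best response Far-L.
Shop 1 against (Center, Center): payoffs 17, 5 → best response Far-L.
Shop 1 against (Center, Right): payoffs 5, 3 → best response Far-L.
Shop 2 against (Far-L, Center): payoffs 8, 9, 13 → best response Center.
Shop 2 against (Far-L, Right): payoffs 9, 19, 10 → best response Left.
Shop 2 against (Left, Center): payoffs 5, 17, 3 → best response Left.
Shop 2 against (Left, Right): payoffs 8, 13, 5 → best response Left.
Shop 3 against (Far-L, Far-L): payoffs 10, 7 → best response Center.
Shop 3 against (Far-L, Left): payoffs 7, 17 → best response Right.
Shop 3 against (Far-L, Center): payoffs 15, 10 → best response Center.
Shop 3 against (Left, Far-L): payoffs 9, 2 → best response Center.
Shop 3 against (Left, Left): payoffs 19, 8 → best response Center.
Shop 3 against (Left, Center): payoffs 7, 18 → best response Right.
Mutual best responses: (Far-L, Left, Right); (Far-L, Center, Center); (Left, Left, Center).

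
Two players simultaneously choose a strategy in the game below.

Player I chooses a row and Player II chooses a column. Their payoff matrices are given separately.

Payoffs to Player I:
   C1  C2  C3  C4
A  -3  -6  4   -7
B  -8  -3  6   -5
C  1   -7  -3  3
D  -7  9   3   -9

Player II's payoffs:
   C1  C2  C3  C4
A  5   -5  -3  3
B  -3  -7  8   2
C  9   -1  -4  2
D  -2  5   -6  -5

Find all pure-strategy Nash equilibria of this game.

Pure-strategy Nash equilibria: (B, C3), (C, C1), (D, C2)

For each player, find the best response to each opponent profile; mutual best responses are the pure NE.
Player I against C1: payoffs -3, -8, 1, -7 → best response C.
Player I against C2: payoffs -6, -3, -7, 9 → best response D.
Player I against C3: payoffs 4, 6, -3, 3 → best response B.
Player I against C4: payoffs -7, -5, 3, -9 → best response C.
Player II against A: payoffs 5, -5, -3, 3 → best response C1.
Player II against B: payoffs -3, -7, 8, 2 → best response C3.
Player II against C: payoffs 9, -1, -4, 2 → best response C1.
Player II against D: payoffs -2, 5, -6, -5 → best response C2.
Mutual best responses: (B, C3); (C, C1); (D, C2).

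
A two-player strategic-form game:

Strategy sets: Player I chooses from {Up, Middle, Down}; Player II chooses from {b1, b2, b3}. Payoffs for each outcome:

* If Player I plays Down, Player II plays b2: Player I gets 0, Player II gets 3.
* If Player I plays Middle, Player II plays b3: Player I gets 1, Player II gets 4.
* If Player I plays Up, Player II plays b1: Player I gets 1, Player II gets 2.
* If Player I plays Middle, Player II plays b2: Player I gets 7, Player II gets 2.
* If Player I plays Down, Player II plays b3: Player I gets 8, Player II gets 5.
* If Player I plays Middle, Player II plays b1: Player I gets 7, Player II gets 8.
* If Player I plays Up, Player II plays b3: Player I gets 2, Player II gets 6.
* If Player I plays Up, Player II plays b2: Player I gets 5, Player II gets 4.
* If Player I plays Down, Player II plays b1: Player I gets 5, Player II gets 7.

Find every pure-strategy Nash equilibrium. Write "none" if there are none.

Pure NE: (Middle, b1)

Mark each player's best response to every combination of opponents' strategies; a profile where every player is best-responding is a pure Nash equilibrium.
Player I against b1: payoffs 1, 7, 5 → best response Middle.
Player I against b2: payoffs 5, 7, 0 → best response Middle.
Player I against b3: payoffs 2, 1, 8 → best response Down.
Player II against Up: payoffs 2, 4, 6 → best response b3.
Player II against Middle: payoffs 8, 2, 4 → best response b1.
Player II against Down: payoffs 7, 3, 5 → best response b1.
Mutual best responses: (Middle, b1).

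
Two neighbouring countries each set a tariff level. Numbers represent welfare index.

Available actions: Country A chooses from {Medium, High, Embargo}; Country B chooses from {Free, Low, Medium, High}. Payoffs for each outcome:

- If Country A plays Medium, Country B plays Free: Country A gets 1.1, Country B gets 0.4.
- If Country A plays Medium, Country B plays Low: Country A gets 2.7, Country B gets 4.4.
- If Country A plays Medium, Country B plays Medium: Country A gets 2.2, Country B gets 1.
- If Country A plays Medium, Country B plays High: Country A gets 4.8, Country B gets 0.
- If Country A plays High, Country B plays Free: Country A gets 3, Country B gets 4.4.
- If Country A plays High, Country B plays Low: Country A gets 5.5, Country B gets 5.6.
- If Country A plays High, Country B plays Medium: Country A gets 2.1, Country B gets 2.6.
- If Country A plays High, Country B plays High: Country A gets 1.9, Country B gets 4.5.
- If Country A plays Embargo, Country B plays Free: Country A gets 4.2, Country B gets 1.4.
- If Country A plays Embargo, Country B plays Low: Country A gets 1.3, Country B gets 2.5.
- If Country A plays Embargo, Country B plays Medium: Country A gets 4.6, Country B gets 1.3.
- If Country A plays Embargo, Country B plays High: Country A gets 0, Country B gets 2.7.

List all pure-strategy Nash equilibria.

The unique pure-strategy Nash equilibrium is (High, Low).

(Medium, Free): Country A can switch to High (1.1 → 3). Not NE.
(Medium, Low): Country A can switch to High (2.7 → 5.5). Not NE.
(Medium, Medium): Country A can switch to Embargo (2.2 → 4.6). Not NE.
(Medium, High): Country B can switch to Free (0 → 0.4). Not NE.
(High, Free): Country A can switch to Embargo (3 → 4.2). Not NE.
(High, Low): Country A gets 5.5, best alternative 2.7; Country B gets 5.6, best alternative 4.5. No profitable deviation — NE.
(High, Medium): Country A can switch to Medium (2.1 → 2.2). Not NE.
(High, High): Country A can switch to Medium (1.9 → 4.8). Not NE.
(Embargo, Free): Country B can switch to Low (1.4 → 2.5). Not NE.
(The remaining 3 profiles each have a profitable deviation by the same check.)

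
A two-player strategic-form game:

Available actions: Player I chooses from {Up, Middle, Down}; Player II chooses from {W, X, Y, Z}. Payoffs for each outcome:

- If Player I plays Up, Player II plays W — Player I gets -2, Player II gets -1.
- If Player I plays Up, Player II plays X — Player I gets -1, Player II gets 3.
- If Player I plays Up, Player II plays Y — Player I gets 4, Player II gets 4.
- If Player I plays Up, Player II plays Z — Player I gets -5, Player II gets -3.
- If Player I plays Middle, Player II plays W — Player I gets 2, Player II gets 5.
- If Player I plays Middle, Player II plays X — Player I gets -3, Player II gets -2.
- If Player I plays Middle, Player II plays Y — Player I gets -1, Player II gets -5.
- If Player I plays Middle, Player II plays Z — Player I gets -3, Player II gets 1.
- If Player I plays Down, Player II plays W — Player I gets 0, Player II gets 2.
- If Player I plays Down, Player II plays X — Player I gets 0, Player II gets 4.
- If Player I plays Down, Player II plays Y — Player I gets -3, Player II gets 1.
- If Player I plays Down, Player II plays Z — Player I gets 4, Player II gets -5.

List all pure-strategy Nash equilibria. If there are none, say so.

The pure Nash equilibria are (Up, Y); (Middle, W); (Down, X).

(Up, W): Player I can switch to Middle (-2 → 2). Not NE.
(Up, X): Player I can switch to Down (-1 → 0). Not NE.
(Up, Y): Player I gets 4, best alternative -1; Player II gets 4, best alternative 3. No profitable deviation — NE.
(Up, Z): Player I can switch to Middle (-5 → -3). Not NE.
(Middle, W): Player I gets 2, best alternative 0; Player II gets 5, best alternative 1. No profitable deviation — NE.
(Middle, X): Player I can switch to Up (-3 → -1). Not NE.
(Middle, Y): Player I can switch to Up (-1 → 4). Not NE.
(Middle, Z): Player I can switch to Down (-3 → 4). Not NE.
(Down, X): Player I gets 0, best alternative -1; Player II gets 4, best alternative 2. No profitable deviation — NE.
(The remaining 3 profiles each have a profitable deviation by the same check.)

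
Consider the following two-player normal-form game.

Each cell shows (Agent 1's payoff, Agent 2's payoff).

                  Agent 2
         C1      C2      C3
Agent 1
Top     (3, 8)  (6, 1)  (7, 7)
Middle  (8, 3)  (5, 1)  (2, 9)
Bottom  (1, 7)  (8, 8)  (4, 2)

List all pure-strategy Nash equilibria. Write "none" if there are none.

Check each profile: it is a Nash equilibrium iff no player can strictly gain by switching unilaterally.
(Top, C1): Agent 1 can switch to Middle (3 → 8). Not NE.
(Top, C2): Agent 1 can switch to Bottom (6 → 8). Not NE.
(Top, C3): Agent 2 can switch to C1 (7 → 8). Not NE.
(Middle, C1): Agent 2 can switch to C3 (3 → 9). Not NE.
(Middle, C2): Agent 1 can switch to Top (5 → 6). Not NE.
(Middle, C3): Agent 1 can switch to Top (2 → 7). Not NE.
(Bottom, C2): Agent 1 gets 8, best alternative 6; Agent 2 gets 8, best alternative 7. No profitable deviation — NE.
(The remaining 2 profiles each have a profitable deviation by the same check.)

(Bottom, C2)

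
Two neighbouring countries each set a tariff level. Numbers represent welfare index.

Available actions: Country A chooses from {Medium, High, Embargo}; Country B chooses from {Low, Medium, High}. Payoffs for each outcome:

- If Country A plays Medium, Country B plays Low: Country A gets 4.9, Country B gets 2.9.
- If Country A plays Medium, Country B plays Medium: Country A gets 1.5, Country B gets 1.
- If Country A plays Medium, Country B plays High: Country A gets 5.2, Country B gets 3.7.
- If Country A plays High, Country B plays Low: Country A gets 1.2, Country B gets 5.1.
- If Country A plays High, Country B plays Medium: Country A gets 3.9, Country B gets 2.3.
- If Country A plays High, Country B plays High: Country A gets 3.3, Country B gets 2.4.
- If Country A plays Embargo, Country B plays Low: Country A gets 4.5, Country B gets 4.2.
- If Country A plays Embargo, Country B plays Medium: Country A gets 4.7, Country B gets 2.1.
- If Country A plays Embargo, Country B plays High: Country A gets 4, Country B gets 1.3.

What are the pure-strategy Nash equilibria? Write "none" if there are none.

Country A against Low: payoffs 4.9, 1.2, 4.5 → best response Medium.
Country A against Medium: payoffs 1.5, 3.9, 4.7 → best response Embargo.
Country A against High: payoffs 5.2, 3.3, 4 → best response Medium.
Country B against Medium: payoffs 2.9, 1, 3.7 → best response High.
Country B against High: payoffs 5.1, 2.3, 2.4 → best response Low.
Country B against Embargo: payoffs 4.2, 2.1, 1.3 → best response Low.
Mutual best responses: (Medium, High).

Pure NE: (Medium, High)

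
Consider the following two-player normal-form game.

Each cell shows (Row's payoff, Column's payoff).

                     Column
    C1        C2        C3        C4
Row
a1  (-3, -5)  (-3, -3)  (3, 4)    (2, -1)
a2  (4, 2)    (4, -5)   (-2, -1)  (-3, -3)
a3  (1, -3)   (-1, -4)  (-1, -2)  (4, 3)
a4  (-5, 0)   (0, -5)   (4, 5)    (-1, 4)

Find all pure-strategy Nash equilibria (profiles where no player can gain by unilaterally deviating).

Row against C1: payoffs -3, 4, 1, -5 → best response a2.
Row against C2: payoffs -3, 4, -1, 0 → best response a2.
Row against C3: payoffs 3, -2, -1, 4 → best response a4.
Row against C4: payoffs 2, -3, 4, -1 → best response a3.
Column against a1: payoffs -5, -3, 4, -1 → best response C3.
Column against a2: payoffs 2, -5, -1, -3 → best response C1.
Column against a3: payoffs -3, -4, -2, 3 → best response C4.
Column against a4: payoffs 0, -5, 5, 4 → best response C3.
Mutual best responses: (a2, C1); (a3, C4); (a4, C3).

(a2, C1), (a3, C4), (a4, C3)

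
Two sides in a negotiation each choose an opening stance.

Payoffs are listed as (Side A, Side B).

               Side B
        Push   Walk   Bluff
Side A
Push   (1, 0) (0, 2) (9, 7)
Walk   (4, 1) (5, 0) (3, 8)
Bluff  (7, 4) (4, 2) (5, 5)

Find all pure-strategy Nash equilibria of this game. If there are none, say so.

(Push, Push): Side A can switch to Walk (1 → 4). Not NE.
(Push, Walk): Side A can switch to Walk (0 → 5). Not NE.
(Push, Bluff): Side A gets 9, best alternative 5; Side B gets 7, best alternative 2. No profitable deviation — NE.
(Walk, Push): Side A can switch to Bluff (4 → 7). Not NE.
(Walk, Walk): Side B can switch to Push (0 → 1). Not NE.
(Walk, Bluff): Side A can switch to Push (3 → 9). Not NE.
(Bluff, Push): Side B can switch to Bluff (4 → 5). Not NE.
(Bluff, Walk): Side A can switch to Walk (4 → 5). Not NE.
(Bluff, Bluff): Side A can switch to Push (5 → 9). Not NE.

Pure NE: (Push, Bluff)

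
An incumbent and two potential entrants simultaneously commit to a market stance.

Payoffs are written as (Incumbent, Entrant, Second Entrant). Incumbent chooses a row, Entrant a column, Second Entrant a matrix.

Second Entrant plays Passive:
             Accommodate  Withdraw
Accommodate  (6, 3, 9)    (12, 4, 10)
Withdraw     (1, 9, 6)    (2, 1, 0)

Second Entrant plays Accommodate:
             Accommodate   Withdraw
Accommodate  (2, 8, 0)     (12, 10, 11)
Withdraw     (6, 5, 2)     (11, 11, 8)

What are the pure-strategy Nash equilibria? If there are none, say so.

(Accommodate, Withdraw, Accommodate)

(Accommodate, Accommodate, Passive): Entrant can switch to Withdraw (3 → 4). Not NE.
(Accommodate, Accommodate, Accommodate): Incumbent can switch to Withdraw (2 → 6). Not NE.
(Accommodate, Withdraw, Passive): Second Entrant can switch to Accommodate (10 → 11). Not NE.
(Accommodate, Withdraw, Accommodate): Incumbent gets 12, best alternative 11; Entrant gets 10, best alternative 8; Second Entrant gets 11, best alternative 10. No profitable deviation — NE.
(Withdraw, Accommodate, Passive): Incumbent can switch to Accommodate (1 → 6). Not NE.
(Withdraw, Accommodate, Accommodate): Entrant can switch to Withdraw (5 → 11). Not NE.
(Withdraw, Withdraw, Passive): Incumbent can switch to Accommodate (2 → 12). Not NE.
(Withdraw, Withdraw, Accommodate): Incumbent can switch to Accommodate (11 → 12). Not NE.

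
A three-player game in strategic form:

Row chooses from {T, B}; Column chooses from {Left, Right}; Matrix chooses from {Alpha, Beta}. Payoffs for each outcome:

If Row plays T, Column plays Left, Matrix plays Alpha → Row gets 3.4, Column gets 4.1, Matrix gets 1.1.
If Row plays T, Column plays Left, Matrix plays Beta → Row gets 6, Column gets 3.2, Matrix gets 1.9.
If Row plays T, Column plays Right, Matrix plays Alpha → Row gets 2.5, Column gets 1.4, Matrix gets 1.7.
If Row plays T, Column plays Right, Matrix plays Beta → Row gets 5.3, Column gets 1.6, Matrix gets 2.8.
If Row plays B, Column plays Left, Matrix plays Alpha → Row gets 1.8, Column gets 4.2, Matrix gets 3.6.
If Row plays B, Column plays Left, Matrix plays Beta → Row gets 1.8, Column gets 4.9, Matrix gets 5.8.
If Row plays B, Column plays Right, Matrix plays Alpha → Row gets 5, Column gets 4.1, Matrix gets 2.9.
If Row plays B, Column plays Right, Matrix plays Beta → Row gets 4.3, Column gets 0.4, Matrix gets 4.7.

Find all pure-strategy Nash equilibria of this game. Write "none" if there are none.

(T, Left, Alpha): Matrix can switch to Beta (1.1 → 1.9). Not NE.
(T, Left, Beta): Row gets 6, best alternative 1.8; Column gets 3.2, best alternative 1.6; Matrix gets 1.9, best alternative 1.1. No profitable deviation — NE.
(T, Right, Alpha): Row can switch to B (2.5 → 5). Not NE.
(T, Right, Beta): Column can switch to Left (1.6 → 3.2). Not NE.
(B, Left, Alpha): Row can switch to T (1.8 → 3.4). Not NE.
(B, Left, Beta): Row can switch to T (1.8 → 6). Not NE.
(B, Right, Alpha): Column can switch to Left (4.1 → 4.2). Not NE.
(B, Right, Beta): Row can switch to T (4.3 → 5.3). Not NE.

(T, Left, Beta)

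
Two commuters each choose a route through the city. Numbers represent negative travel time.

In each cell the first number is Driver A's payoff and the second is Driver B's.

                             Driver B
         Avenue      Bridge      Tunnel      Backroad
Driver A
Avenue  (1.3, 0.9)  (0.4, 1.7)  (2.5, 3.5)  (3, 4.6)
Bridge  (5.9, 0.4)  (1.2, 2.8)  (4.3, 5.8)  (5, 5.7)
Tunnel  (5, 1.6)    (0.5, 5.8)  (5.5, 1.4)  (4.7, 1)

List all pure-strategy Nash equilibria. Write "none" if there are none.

Driver A against Avenue: payoffs 1.3, 5.9, 5 → best response Bridge.
Driver A against Bridge: payoffs 0.4, 1.2, 0.5 → best response Bridge.
Driver A against Tunnel: payoffs 2.5, 4.3, 5.5 → best response Tunnel.
Driver A against Backroad: payoffs 3, 5, 4.7 → best response Bridge.
Driver B against Avenue: payoffs 0.9, 1.7, 3.5, 4.6 → best response Backroad.
Driver B against Bridge: payoffs 0.4, 2.8, 5.8, 5.7 → best response Tunnel.
Driver B against Tunnel: payoffs 1.6, 5.8, 1.4, 1 → best response Bridge.
No profile is a mutual best response for all players.

This game has no pure Nash equilibrium.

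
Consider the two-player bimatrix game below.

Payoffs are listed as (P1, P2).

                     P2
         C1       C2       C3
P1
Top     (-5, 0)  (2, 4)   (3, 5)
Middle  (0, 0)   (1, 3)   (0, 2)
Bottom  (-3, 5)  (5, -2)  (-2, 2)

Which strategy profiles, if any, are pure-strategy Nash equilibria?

Pure NE: (Top, C3)

P1 against C1: payoffs -5, 0, -3 → best response Middle.
P1 against C2: payoffs 2, 1, 5 → best response Bottom.
P1 against C3: payoffs 3, 0, -2 → best response Top.
P2 against Top: payoffs 0, 4, 5 → best response C3.
P2 against Middle: payoffs 0, 3, 2 → best response C2.
P2 against Bottom: payoffs 5, -2, 2 → best response C1.
Mutual best responses: (Top, C3).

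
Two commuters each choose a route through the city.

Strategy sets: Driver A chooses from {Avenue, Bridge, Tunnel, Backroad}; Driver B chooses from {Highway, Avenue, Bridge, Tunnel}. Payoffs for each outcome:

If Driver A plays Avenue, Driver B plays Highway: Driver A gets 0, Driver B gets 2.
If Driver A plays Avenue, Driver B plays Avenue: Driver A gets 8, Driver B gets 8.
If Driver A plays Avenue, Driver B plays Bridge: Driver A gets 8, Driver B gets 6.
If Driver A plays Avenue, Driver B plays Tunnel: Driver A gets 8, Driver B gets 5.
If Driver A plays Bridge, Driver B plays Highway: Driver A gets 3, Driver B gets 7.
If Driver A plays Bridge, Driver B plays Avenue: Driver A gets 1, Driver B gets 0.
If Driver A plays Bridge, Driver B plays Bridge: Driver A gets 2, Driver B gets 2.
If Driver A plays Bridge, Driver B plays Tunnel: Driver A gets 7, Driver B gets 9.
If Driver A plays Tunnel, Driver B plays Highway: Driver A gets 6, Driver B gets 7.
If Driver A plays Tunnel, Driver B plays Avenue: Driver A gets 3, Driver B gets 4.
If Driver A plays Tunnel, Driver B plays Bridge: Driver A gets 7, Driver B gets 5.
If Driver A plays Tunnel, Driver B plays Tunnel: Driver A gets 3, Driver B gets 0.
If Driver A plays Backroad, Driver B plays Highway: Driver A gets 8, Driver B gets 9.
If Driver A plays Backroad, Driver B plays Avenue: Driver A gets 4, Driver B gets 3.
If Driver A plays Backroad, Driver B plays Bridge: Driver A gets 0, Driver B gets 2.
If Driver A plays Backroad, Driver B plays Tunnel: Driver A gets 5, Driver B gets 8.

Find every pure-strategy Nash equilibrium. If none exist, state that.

(Avenue, Highway): Driver A can switch to Bridge (0 → 3). Not NE.
(Avenue, Avenue): Driver A gets 8, best alternative 4; Driver B gets 8, best alternative 6. No profitable deviation — NE.
(Avenue, Bridge): Driver B can switch to Avenue (6 → 8). Not NE.
(Avenue, Tunnel): Driver B can switch to Avenue (5 → 8). Not NE.
(Bridge, Highway): Driver A can switch to Tunnel (3 → 6). Not NE.
(Bridge, Avenue): Driver A can switch to Avenue (1 → 8). Not NE.
(Bridge, Bridge): Driver A can switch to Avenue (2 → 8). Not NE.
(Bridge, Tunnel): Driver A can switch to Avenue (7 → 8). Not NE.
(Tunnel, Highway): Driver A can switch to Backroad (6 → 8). Not NE.
(Backroad, Highway): Driver A gets 8, best alternative 6; Driver B gets 9, best alternative 8. No profitable deviation — NE.
(The remaining 6 profiles each have a profitable deviation by the same check.)

(Avenue, Avenue), (Backroad, Highway)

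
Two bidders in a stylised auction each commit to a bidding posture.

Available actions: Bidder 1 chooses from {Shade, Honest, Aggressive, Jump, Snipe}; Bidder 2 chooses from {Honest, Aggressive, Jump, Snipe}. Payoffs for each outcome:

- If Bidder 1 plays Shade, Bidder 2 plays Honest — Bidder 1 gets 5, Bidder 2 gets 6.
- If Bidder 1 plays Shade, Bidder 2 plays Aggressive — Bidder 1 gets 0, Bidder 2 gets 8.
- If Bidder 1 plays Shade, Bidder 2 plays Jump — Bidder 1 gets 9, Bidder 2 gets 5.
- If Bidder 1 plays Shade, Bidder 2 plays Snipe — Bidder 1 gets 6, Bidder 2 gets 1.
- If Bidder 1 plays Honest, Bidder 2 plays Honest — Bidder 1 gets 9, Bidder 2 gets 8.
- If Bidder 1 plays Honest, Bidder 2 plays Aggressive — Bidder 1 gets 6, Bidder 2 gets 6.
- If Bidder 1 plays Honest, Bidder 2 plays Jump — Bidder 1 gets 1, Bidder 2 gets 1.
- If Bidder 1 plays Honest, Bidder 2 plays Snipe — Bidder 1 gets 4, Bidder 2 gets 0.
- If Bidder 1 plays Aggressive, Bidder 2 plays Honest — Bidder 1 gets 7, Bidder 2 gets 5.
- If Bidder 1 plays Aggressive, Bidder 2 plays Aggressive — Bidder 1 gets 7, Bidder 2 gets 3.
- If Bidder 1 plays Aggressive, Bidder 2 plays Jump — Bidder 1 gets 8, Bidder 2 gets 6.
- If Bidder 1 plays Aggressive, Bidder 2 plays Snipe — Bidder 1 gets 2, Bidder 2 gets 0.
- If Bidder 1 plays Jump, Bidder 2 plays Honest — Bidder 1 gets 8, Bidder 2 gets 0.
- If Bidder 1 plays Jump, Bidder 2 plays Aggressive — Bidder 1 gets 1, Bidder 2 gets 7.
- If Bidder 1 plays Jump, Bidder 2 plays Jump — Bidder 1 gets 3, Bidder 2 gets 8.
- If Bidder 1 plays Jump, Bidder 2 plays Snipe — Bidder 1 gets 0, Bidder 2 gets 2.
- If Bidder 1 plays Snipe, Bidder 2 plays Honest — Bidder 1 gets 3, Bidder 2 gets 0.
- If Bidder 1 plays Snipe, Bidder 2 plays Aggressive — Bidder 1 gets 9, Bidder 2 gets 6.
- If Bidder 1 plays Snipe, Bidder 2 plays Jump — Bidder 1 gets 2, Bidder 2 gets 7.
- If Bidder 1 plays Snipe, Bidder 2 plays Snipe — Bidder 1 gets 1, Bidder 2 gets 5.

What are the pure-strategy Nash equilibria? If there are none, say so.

The unique pure-strategy Nash equilibrium is (Honest, Honest).

Bidder 1 against Honest: payoffs 5, 9, 7, 8, 3 → best response Honest.
Bidder 1 against Aggressive: payoffs 0, 6, 7, 1, 9 → best response Snipe.
Bidder 1 against Jump: payoffs 9, 1, 8, 3, 2 → best response Shade.
Bidder 1 against Snipe: payoffs 6, 4, 2, 0, 1 → best response Shade.
Bidder 2 against Shade: payoffs 6, 8, 5, 1 → best response Aggressive.
Bidder 2 against Honest: payoffs 8, 6, 1, 0 → best response Honest.
Bidder 2 against Aggressive: payoffs 5, 3, 6, 0 → best response Jump.
Bidder 2 against Jump: payoffs 0, 7, 8, 2 → best response Jump.
Bidder 2 against Snipe: payoffs 0, 6, 7, 5 → best response Jump.
Mutual best responses: (Honest, Honest).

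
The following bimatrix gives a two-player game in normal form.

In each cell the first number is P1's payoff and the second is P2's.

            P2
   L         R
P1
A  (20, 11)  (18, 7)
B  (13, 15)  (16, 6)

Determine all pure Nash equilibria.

(A, L)

P1 against L: payoffs 20, 13 → best response A.
P1 against R: payoffs 18, 16 → best response A.
P2 against A: payoffs 11, 7 → best response L.
P2 against B: payoffs 15, 6 → best response L.
Mutual best responses: (A, L).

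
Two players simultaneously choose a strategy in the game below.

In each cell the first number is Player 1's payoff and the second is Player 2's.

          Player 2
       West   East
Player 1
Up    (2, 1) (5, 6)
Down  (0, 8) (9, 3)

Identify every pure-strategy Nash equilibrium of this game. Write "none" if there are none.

(Up, West): Player 2 can switch to East (1 → 6). Not NE.
(Up, East): Player 1 can switch to Down (5 → 9). Not NE.
(Down, West): Player 1 can switch to Up (0 → 2). Not NE.
(Down, East): Player 2 can switch to West (3 → 8). Not NE.

This game has no pure Nash equilibrium.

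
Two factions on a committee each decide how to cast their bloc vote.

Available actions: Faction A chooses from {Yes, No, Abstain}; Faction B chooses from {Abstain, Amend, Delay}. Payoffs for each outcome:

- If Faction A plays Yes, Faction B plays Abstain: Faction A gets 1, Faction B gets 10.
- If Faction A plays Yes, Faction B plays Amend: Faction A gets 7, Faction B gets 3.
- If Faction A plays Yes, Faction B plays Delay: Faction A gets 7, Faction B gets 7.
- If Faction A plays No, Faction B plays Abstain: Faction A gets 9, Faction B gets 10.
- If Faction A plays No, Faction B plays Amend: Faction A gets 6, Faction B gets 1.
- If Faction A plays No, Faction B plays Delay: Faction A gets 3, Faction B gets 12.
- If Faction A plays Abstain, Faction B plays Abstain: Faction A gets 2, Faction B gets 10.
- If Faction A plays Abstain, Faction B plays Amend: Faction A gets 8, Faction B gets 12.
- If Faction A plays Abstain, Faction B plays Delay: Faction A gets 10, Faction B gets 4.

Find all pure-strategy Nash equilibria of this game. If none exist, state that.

For each strategy profile, look for a profitable unilateral deviation.
(Yes, Abstain): Faction A can switch to No (1 → 9). Not NE.
(Yes, Amend): Faction A can switch to Abstain (7 → 8). Not NE.
(Yes, Delay): Faction A can switch to Abstain (7 → 10). Not NE.
(No, Abstain): Faction B can switch to Delay (10 → 12). Not NE.
(No, Amend): Faction A can switch to Yes (6 → 7). Not NE.
(No, Delay): Faction A can switch to Yes (3 → 7). Not NE.
(Abstain, Abstain): Faction A can switch to No (2 → 9). Not NE.
(Abstain, Amend): Faction A gets 8, best alternative 7; Faction B gets 12, best alternative 10. No profitable deviation — NE.
(Abstain, Delay): Faction B can switch to Abstain (4 → 10). Not NE.

Pure NE: (Abstain, Amend)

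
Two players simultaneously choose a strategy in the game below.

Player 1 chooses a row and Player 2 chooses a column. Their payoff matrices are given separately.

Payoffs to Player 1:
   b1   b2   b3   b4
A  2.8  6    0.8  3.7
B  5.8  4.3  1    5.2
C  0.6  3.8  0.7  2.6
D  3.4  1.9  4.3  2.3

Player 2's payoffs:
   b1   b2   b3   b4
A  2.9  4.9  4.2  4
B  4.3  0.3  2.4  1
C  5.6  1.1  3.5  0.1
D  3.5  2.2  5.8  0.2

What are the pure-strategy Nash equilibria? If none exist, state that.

For each player, find the best response to each opponent profile; mutual best responses are the pure NE.
Player 1 against b1: payoffs 2.8, 5.8, 0.6, 3.4 → best response B.
Player 1 against b2: payoffs 6, 4.3, 3.8, 1.9 → best response A.
Player 1 against b3: payoffs 0.8, 1, 0.7, 4.3 → best response D.
Player 1 against b4: payoffs 3.7, 5.2, 2.6, 2.3 → best response B.
Player 2 against A: payoffs 2.9, 4.9, 4.2, 4 → best response b2.
Player 2 against B: payoffs 4.3, 0.3, 2.4, 1 → best response b1.
Player 2 against C: payoffs 5.6, 1.1, 3.5, 0.1 → best response b1.
Player 2 against D: payoffs 3.5, 2.2, 5.8, 0.2 → best response b3.
Mutual best responses: (A, b2); (B, b1); (D, b3).

(A, b2), (B, b1), (D, b3)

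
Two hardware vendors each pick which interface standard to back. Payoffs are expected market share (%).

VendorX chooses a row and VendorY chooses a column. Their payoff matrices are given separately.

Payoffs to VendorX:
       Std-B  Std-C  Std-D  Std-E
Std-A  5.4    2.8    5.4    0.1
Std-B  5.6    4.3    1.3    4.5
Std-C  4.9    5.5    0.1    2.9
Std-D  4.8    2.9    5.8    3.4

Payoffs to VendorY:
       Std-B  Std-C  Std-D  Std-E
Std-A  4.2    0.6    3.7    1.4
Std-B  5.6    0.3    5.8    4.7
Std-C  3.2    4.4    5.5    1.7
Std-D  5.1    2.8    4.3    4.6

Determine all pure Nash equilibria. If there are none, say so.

(Std-A, Std-B): VendorX can switch to Std-B (5.4 → 5.6). Not NE.
(Std-A, Std-C): VendorX can switch to Std-B (2.8 → 4.3). Not NE.
(Std-A, Std-D): VendorX can switch to Std-D (5.4 → 5.8). Not NE.
(Std-A, Std-E): VendorX can switch to Std-B (0.1 → 4.5). Not NE.
(Std-B, Std-B): VendorY can switch to Std-D (5.6 → 5.8). Not NE.
(Std-B, Std-C): VendorX can switch to Std-C (4.3 → 5.5). Not NE.
(Std-B, Std-D): VendorX can switch to Std-A (1.3 → 5.4). Not NE.
(Std-B, Std-E): VendorY can switch to Std-B (4.7 → 5.6). Not NE.
(Std-C, Std-B): VendorX can switch to Std-A (4.9 → 5.4). Not NE.
(Std-C, Std-C): VendorY can switch to Std-D (4.4 → 5.5). Not NE.
(The remaining 6 profiles each have a profitable deviation by the same check.)

There is no pure-strategy Nash equilibrium.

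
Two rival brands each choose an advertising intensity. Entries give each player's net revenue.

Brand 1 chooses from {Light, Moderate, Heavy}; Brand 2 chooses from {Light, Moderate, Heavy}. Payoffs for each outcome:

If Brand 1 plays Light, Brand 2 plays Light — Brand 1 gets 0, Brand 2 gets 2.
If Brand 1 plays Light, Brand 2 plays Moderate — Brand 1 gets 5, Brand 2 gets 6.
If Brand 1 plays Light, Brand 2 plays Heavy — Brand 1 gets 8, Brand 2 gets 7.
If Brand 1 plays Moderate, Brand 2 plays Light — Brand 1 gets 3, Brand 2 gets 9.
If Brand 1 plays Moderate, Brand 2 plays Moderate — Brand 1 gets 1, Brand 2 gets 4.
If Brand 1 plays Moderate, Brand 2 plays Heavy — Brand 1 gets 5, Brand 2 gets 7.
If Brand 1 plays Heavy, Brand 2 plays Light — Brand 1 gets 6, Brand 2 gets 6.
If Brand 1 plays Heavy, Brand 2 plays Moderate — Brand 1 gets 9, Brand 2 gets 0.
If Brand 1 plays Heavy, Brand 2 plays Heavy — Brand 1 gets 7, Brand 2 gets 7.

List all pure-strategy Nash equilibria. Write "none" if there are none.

The unique pure-strategy Nash equilibrium is (Light, Heavy).

Brand 1 against Light: payoffs 0, 3, 6 → best response Heavy.
Brand 1 against Moderate: payoffs 5, 1, 9 → best response Heavy.
Brand 1 against Heavy: payoffs 8, 5, 7 → best response Light.
Brand 2 against Light: payoffs 2, 6, 7 → best response Heavy.
Brand 2 against Moderate: payoffs 9, 4, 7 → best response Light.
Brand 2 against Heavy: payoffs 6, 0, 7 → best response Heavy.
Mutual best responses: (Light, Heavy).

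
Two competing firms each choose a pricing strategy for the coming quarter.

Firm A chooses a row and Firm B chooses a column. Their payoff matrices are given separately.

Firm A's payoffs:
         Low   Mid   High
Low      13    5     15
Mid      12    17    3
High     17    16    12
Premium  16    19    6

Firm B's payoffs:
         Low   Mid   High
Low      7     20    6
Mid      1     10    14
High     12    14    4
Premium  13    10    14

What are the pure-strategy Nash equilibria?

Check each profile: it is a Nash equilibrium iff no player can strictly gain by switching unilaterally.
(Low, Low): Firm A can switch to High (13 → 17). Not NE.
(Low, Mid): Firm A can switch to Mid (5 → 17). Not NE.
(Low, High): Firm B can switch to Low (6 → 7). Not NE.
(Mid, Low): Firm A can switch to Low (12 → 13). Not NE.
(Mid, Mid): Firm A can switch to Premium (17 → 19). Not NE.
(Mid, High): Firm A can switch to Low (3 → 15). Not NE.
(High, Low): Firm B can switch to Mid (12 → 14). Not NE.
(High, Mid): Firm A can switch to Mid (16 → 17). Not NE.
(High, High): Firm A can switch to Low (12 → 15). Not NE.
(Premium, Low): Firm A can switch to High (16 → 17). Not NE.
(Premium, Mid): Firm B can switch to Low (10 → 13). Not NE.
(Premium, High): Firm A can switch to Low (6 → 15). Not NE.

No pure-strategy Nash equilibrium.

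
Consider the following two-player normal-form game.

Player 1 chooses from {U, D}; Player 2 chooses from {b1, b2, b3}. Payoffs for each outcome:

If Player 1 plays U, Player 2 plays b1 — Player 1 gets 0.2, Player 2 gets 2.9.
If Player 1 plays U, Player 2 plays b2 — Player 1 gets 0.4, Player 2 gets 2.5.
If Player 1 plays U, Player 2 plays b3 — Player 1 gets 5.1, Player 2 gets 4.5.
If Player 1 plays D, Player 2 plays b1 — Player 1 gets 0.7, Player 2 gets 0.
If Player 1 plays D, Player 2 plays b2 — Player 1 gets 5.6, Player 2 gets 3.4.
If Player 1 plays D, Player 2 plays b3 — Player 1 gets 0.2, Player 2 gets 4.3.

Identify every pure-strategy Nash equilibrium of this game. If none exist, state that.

Pure NE: (U, b3)

For each player, find the best response to each opponent profile; mutual best responses are the pure NE.
Player 1 against b1: payoffs 0.2, 0.7 → best response D.
Player 1 against b2: payoffs 0.4, 5.6 → best response D.
Player 1 against b3: payoffs 5.1, 0.2 → best response U.
Player 2 against U: payoffs 2.9, 2.5, 4.5 → best response b3.
Player 2 against D: payoffs 0, 3.4, 4.3 → best response b3.
Mutual best responses: (U, b3).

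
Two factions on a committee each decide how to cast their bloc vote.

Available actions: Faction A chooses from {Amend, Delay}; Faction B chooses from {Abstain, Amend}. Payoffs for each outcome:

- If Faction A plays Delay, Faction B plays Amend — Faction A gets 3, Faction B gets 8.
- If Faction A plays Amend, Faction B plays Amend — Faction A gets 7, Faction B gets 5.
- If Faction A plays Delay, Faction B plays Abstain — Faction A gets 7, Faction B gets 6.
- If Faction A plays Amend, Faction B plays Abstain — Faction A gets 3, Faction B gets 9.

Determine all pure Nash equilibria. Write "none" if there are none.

Faction A against Abstain: payoffs 3, 7 → best response Delay.
Faction A against Amend: payoffs 7, 3 → best response Amend.
Faction B against Amend: payoffs 9, 5 → best response Abstain.
Faction B against Delay: payoffs 6, 8 → best response Amend.
No profile is a mutual best response for all players.

There is no pure-strategy Nash equilibrium.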